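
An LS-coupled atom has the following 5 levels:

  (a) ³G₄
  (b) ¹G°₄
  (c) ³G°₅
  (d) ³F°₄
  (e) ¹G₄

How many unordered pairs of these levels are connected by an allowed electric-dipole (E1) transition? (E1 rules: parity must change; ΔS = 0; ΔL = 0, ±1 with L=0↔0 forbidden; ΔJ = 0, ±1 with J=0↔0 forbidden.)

(a)–(b): forbidden (ΔS).
(a)–(c): allowed.
(a)–(d): allowed.
(a)–(e): forbidden (parity, ΔS).
(b)–(c): forbidden (parity, ΔS).
(b)–(d): forbidden (parity, ΔS).
(b)–(e): allowed.
(c)–(d): forbidden (parity).
(c)–(e): forbidden (ΔS).
(d)–(e): forbidden (ΔS).
Allowed pairs: 3 of 10.

3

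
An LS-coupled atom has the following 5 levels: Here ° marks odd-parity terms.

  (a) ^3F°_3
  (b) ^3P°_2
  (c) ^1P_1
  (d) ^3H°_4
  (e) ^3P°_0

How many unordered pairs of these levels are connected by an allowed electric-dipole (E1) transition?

(a)–(b): forbidden (parity, ΔL).
(a)–(c): forbidden (ΔS, ΔL, ΔJ).
(a)–(d): forbidden (parity, ΔL).
(a)–(e): forbidden (parity, ΔL, ΔJ).
(b)–(c): forbidden (ΔS).
(b)–(d): forbidden (parity, ΔL, ΔJ).
(b)–(e): forbidden (parity, ΔJ).
(c)–(d): forbidden (ΔS, ΔL, ΔJ).
(c)–(e): forbidden (ΔS).
(d)–(e): forbidden (parity, ΔL, ΔJ).
Allowed pairs: 0 of 10.

0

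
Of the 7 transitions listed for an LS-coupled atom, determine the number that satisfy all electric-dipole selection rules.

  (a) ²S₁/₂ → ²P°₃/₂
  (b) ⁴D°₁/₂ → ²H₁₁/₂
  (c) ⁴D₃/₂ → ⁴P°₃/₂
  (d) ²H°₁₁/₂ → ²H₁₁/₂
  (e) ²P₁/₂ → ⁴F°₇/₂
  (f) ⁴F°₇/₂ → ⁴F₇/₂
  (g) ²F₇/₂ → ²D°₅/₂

5

(a) allowed
(b) forbidden (ΔS, ΔL, ΔJ fail)
(c) allowed
(d) allowed
(e) forbidden (ΔS, ΔL, ΔJ fail)
(f) allowed
(g) allowed
Total allowed: 5 of 7.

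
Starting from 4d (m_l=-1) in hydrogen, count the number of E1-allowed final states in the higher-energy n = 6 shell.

5

E1 requires Δl = ±1, so l_f ∈ {1, 3}; with 0 ≤ l_f ≤ n_f−1 = 5, the allowed l_f values are {1, 3}.
For l_f = 1: m_f ∈ {m_i−1, m_i, m_i+1} ∩ [−1, 1] = {-1, 0} → 2 states.
For l_f = 3: m_f ∈ {m_i−1, m_i, m_i+1} ∩ [−3, 3] = {-2, -1, 0} → 3 states.
Total: 5.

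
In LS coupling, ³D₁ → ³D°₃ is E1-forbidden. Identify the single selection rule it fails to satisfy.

the ΔJ = 0, ±1 rule

ΔL = 0, ±1 (not L=0↔0): L: 2 → 2, ΔL = +0 — ok.
Parity must change: even → odd — ok.
ΔJ = 0, ±1 (not J=0↔0): J: 1 → 3, ΔJ = +2 — fails.
ΔS = 0: S: 1 → 1 — ok.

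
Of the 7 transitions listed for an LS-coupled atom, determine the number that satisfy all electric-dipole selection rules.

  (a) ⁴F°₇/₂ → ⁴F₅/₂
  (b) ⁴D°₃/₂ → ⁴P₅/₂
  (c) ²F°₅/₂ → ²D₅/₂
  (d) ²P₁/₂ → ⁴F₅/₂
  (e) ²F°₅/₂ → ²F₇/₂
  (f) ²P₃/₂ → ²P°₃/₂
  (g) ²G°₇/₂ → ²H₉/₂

6

(a) allowed
(b) allowed
(c) allowed
(d) forbidden (parity, ΔS, ΔL, ΔJ fail)
(e) allowed
(f) allowed
(g) allowed
Total allowed: 6 of 7.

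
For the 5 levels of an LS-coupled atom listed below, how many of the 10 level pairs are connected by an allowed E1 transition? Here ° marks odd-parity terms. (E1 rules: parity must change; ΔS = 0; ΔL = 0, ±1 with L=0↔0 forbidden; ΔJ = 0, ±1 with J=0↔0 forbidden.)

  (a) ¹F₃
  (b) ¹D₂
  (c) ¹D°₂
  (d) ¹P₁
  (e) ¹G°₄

4

(a)–(b): forbidden (parity).
(a)–(c): allowed.
(a)–(d): forbidden (parity, ΔL, ΔJ).
(a)–(e): allowed.
(b)–(c): allowed.
(b)–(d): forbidden (parity).
(b)–(e): forbidden (ΔL, ΔJ).
(c)–(d): allowed.
(c)–(e): forbidden (parity, ΔL, ΔJ).
(d)–(e): forbidden (ΔL, ΔJ).
Allowed pairs: 4 of 10.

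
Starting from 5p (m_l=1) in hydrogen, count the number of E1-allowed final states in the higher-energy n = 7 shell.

4

E1 requires Δl = ±1, so l_f ∈ {0, 2}; with 0 ≤ l_f ≤ n_f−1 = 6, the allowed l_f values are {0, 2}.
For l_f = 0: m_f ∈ {m_i−1, m_i, m_i+1} ∩ [−0, 0] = {0} → 1 state.
For l_f = 2: m_f ∈ {m_i−1, m_i, m_i+1} ∩ [−2, 2] = {0, 1, 2} → 3 states.
Total: 4.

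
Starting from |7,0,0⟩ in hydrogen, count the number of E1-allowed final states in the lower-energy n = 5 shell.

3

E1 requires Δl = ±1, so l_f ∈ {-1, 1}; with 0 ≤ l_f ≤ n_f−1 = 4, the allowed l_f values are {1}.
For l_f = 1: m_f ∈ {m_i−1, m_i, m_i+1} ∩ [−1, 1] = {-1, 0, 1} → 3 states.
Total: 3.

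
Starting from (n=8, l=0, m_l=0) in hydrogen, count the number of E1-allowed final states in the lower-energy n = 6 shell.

E1 requires Δl = ±1, so l_f ∈ {-1, 1}; with 0 ≤ l_f ≤ n_f−1 = 5, the allowed l_f values are {1}.
For l_f = 1: m_f ∈ {m_i−1, m_i, m_i+1} ∩ [−1, 1] = {-1, 0, 1} → 3 states.
Total: 3.

3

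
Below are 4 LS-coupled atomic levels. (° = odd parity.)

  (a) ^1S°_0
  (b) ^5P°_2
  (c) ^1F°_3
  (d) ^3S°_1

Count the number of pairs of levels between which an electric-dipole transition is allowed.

(a)–(b): forbidden (parity, ΔS, ΔJ).
(a)–(c): forbidden (parity, ΔL, ΔJ).
(a)–(d): forbidden (parity, ΔS, ΔL).
(b)–(c): forbidden (parity, ΔS, ΔL).
(b)–(d): forbidden (parity, ΔS).
(c)–(d): forbidden (parity, ΔS, ΔL, ΔJ).
Allowed pairs: 0 of 6.

0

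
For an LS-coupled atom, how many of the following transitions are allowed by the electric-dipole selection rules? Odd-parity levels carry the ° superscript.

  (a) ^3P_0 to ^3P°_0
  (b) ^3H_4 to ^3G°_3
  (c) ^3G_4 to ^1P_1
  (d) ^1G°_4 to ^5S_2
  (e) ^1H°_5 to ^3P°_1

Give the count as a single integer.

1

(a) forbidden (ΔJ fails)
(b) allowed
(c) forbidden (parity, ΔS, ΔL, ΔJ fail)
(d) forbidden (ΔS, ΔL, ΔJ fail)
(e) forbidden (parity, ΔS, ΔL, ΔJ fail)
Total allowed: 1 of 5.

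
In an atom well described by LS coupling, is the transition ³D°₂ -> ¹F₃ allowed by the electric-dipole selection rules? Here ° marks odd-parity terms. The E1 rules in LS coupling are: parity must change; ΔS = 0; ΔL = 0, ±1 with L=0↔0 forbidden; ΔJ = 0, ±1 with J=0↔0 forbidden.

forbidden

Reading off the term symbols: S 1→0, L 2→3, J 2→3, parity odd→even.
Parity must change: odd → even — ✓.
ΔS = 0: S: 1 → 0 — ✗.
ΔL = 0, ±1 (not L=0↔0): L: 2 → 3, ΔL = +1 — ✓.
ΔJ = 0, ±1 (not J=0↔0): J: 2 → 3, ΔJ = +1 — ✓.
Rule(s) violated: ΔS.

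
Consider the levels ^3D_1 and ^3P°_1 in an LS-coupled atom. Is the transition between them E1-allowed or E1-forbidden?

Parity must change: even → odd — ok.
ΔJ = 0, ±1 (not J=0↔0): J: 1 → 1, ΔJ = +0 — ok.
ΔS = 0: S: 1 → 1 — ok.
ΔL = 0, ±1 (not L=0↔0): L: 2 → 1, ΔL = -1 — ok.
All four E1 rules are satisfied.

allowed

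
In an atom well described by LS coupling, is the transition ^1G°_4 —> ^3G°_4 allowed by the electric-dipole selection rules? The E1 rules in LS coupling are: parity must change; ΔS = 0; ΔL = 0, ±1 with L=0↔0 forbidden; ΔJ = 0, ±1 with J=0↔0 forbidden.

forbidden

Parity must change: odd → odd — fails.
ΔS = 0: S: 0 → 1 — fails.
ΔJ = 0, ±1 (not J=0↔0): J: 4 → 4, ΔJ = +0 — passes.
ΔL = 0, ±1 (not L=0↔0): L: 4 → 4, ΔL = +0 — passes.
Rule(s) violated: parity, ΔS.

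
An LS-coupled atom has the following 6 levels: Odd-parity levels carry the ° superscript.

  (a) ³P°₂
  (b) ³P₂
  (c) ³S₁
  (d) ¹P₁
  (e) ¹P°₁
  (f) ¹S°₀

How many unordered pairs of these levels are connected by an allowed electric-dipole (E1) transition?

4

(a)–(b): allowed.
(a)–(c): allowed.
(a)–(d): forbidden (ΔS).
(a)–(e): forbidden (parity, ΔS).
(a)–(f): forbidden (parity, ΔS, ΔJ).
(b)–(c): forbidden (parity).
(b)–(d): forbidden (parity, ΔS).
(b)–(e): forbidden (ΔS).
(b)–(f): forbidden (ΔS, ΔJ).
(c)–(d): forbidden (parity, ΔS).
(c)–(e): forbidden (ΔS).
(c)–(f): forbidden (ΔS, ΔL).
(d)–(e): allowed.
(d)–(f): allowed.
(e)–(f): forbidden (parity).
Allowed pairs: 4 of 15.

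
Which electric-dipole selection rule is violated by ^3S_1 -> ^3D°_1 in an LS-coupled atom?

Reading off the term symbols: S 1→1, L 0→2, J 1→1, parity even→odd.
Parity must change: even → odd — satisfied.
ΔS = 0: S: 1 → 1 — satisfied.
ΔL = 0, ±1 (not L=0↔0): L: 0 → 2, ΔL = +2 — violated.
ΔJ = 0, ±1 (not J=0↔0): J: 1 → 1, ΔJ = +0 — satisfied.

the ΔL = 0, ±1 rule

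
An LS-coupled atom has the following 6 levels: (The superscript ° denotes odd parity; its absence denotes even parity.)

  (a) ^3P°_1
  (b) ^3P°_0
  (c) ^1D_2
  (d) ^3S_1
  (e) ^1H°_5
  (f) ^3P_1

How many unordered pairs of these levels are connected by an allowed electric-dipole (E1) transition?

(a)–(b): forbidden (parity).
(a)–(c): forbidden (ΔS).
(a)–(d): allowed.
(a)–(e): forbidden (parity, ΔS, ΔL, ΔJ).
(a)–(f): allowed.
(b)–(c): forbidden (ΔS, ΔJ).
(b)–(d): allowed.
(b)–(e): forbidden (parity, ΔS, ΔL, ΔJ).
(b)–(f): allowed.
(c)–(d): forbidden (parity, ΔS, ΔL).
(c)–(e): forbidden (ΔL, ΔJ).
(c)–(f): forbidden (parity, ΔS).
(d)–(e): forbidden (ΔS, ΔL, ΔJ).
(d)–(f): forbidden (parity).
(e)–(f): forbidden (ΔS, ΔL, ΔJ).
Allowed pairs: 4 of 15.

4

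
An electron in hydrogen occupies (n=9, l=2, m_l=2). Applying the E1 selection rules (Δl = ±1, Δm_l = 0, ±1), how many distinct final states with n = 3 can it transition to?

E1 requires Δl = ±1, so l_f ∈ {1, 3}; with 0 ≤ l_f ≤ n_f−1 = 2, the allowed l_f values are {1}.
For l_f = 1: m_f ∈ {m_i−1, m_i, m_i+1} ∩ [−1, 1] = {1} → 1 state.
Total: 1.

1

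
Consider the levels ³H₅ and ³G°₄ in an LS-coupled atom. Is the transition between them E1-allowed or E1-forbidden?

Initial level: S=1, L=5, J=5, parity even. Final level: S=1, L=4, J=4, parity odd.
Parity must change: even → odd — ok.
ΔJ = 0, ±1 (not J=0↔0): J: 5 → 4, ΔJ = -1 — ok.
ΔL = 0, ±1 (not L=0↔0): L: 5 → 4, ΔL = -1 — ok.
ΔS = 0: S: 1 → 1 — ok.
All four E1 rules are satisfied.

allowed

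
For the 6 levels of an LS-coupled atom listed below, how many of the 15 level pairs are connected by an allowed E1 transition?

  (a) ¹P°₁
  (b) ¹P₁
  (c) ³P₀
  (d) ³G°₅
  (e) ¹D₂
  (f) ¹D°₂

(a)–(b): allowed.
(a)–(c): forbidden (ΔS).
(a)–(d): forbidden (parity, ΔS, ΔL, ΔJ).
(a)–(e): allowed.
(a)–(f): forbidden (parity).
(b)–(c): forbidden (parity, ΔS).
(b)–(d): forbidden (ΔS, ΔL, ΔJ).
(b)–(e): forbidden (parity).
(b)–(f): allowed.
(c)–(d): forbidden (ΔL, ΔJ).
(c)–(e): forbidden (parity, ΔS, ΔJ).
(c)–(f): forbidden (ΔS, ΔJ).
(d)–(e): forbidden (ΔS, ΔL, ΔJ).
(d)–(f): forbidden (parity, ΔS, ΔL, ΔJ).
(e)–(f): allowed.
Allowed pairs: 4 of 15.

4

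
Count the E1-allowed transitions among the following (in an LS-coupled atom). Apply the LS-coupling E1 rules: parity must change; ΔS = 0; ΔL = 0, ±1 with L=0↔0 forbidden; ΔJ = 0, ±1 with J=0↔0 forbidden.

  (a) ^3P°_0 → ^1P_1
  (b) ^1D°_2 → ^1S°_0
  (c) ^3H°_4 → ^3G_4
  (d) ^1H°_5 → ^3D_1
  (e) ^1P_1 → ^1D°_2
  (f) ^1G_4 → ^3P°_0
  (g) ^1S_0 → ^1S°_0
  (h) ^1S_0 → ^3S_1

(a) forbidden (ΔS fails)
(b) forbidden (parity, ΔL, ΔJ fail)
(c) allowed
(d) forbidden (ΔS, ΔL, ΔJ fail)
(e) allowed
(f) forbidden (ΔS, ΔL, ΔJ fail)
(g) forbidden (ΔL, ΔJ fail)
(h) forbidden (parity, ΔS, ΔL fail)
Total allowed: 2 of 8.

2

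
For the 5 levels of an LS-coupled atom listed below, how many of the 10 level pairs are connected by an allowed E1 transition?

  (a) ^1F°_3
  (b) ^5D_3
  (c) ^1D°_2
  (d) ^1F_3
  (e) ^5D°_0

(a)–(b): forbidden (ΔS).
(a)–(c): forbidden (parity).
(a)–(d): allowed.
(a)–(e): forbidden (parity, ΔS, ΔJ).
(b)–(c): forbidden (ΔS).
(b)–(d): forbidden (parity, ΔS).
(b)–(e): forbidden (ΔJ).
(c)–(d): allowed.
(c)–(e): forbidden (parity, ΔS, ΔJ).
(d)–(e): forbidden (ΔS, ΔJ).
Allowed pairs: 2 of 10.

2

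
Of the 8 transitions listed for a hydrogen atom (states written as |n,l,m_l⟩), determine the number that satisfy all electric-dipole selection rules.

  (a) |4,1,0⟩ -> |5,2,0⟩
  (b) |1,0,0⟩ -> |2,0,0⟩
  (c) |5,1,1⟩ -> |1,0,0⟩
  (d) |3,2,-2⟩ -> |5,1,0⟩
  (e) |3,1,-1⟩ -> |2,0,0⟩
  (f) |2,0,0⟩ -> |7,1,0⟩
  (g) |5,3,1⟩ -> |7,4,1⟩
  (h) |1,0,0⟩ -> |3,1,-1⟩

6

(a) allowed
(b) forbidden — Δl = +0 (E1 requires Δl = ±1)
(c) allowed
(d) forbidden — Δm_l = +2 (E1 requires Δm_l = 0, ±1)
(e) allowed
(f) allowed
(g) allowed
(h) allowed
Total allowed: 6 of 8.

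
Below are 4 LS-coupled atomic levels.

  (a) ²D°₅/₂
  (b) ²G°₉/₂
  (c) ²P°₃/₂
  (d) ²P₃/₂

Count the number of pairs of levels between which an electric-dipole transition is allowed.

2

(a)–(b): forbidden (parity, ΔL, ΔJ).
(a)–(c): forbidden (parity).
(a)–(d): allowed.
(b)–(c): forbidden (parity, ΔL, ΔJ).
(b)–(d): forbidden (ΔL, ΔJ).
(c)–(d): allowed.
Allowed pairs: 2 of 6.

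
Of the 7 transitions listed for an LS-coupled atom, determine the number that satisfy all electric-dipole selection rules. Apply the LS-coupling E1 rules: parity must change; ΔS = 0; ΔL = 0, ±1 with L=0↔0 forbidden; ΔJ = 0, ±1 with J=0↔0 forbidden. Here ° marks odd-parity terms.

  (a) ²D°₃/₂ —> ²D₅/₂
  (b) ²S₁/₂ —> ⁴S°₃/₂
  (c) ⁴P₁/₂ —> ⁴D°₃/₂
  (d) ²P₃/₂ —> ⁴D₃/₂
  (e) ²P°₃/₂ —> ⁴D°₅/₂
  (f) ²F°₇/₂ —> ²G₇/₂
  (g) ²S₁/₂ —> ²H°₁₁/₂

3

(a) allowed
(b) forbidden (ΔS, ΔL fail)
(c) allowed
(d) forbidden (parity, ΔS fail)
(e) forbidden (parity, ΔS fail)
(f) allowed
(g) forbidden (ΔL, ΔJ fail)
Total allowed: 3 of 7.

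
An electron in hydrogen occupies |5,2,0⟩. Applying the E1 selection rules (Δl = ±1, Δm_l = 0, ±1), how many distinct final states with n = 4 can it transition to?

6

E1 requires Δl = ±1, so l_f ∈ {1, 3}; with 0 ≤ l_f ≤ n_f−1 = 3, the allowed l_f values are {1, 3}.
For l_f = 1: m_f ∈ {m_i−1, m_i, m_i+1} ∩ [−1, 1] = {-1, 0, 1} → 3 states.
For l_f = 3: m_f ∈ {m_i−1, m_i, m_i+1} ∩ [−3, 3] = {-1, 0, 1} → 3 states.
Total: 6.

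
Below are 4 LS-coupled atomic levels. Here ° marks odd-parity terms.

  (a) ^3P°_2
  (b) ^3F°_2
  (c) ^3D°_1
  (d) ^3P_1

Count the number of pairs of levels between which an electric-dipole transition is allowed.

(a)–(b): forbidden (parity, ΔL).
(a)–(c): forbidden (parity).
(a)–(d): allowed.
(b)–(c): forbidden (parity).
(b)–(d): forbidden (ΔL).
(c)–(d): allowed.
Allowed pairs: 2 of 6.

2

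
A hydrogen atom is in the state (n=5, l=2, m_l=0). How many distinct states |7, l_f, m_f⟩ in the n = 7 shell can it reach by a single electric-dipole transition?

E1 requires Δl = ±1, so l_f ∈ {1, 3}; with 0 ≤ l_f ≤ n_f−1 = 6, the allowed l_f values are {1, 3}.
For l_f = 1: m_f ∈ {m_i−1, m_i, m_i+1} ∩ [−1, 1] = {-1, 0, 1} → 3 states.
For l_f = 3: m_f ∈ {m_i−1, m_i, m_i+1} ∩ [−3, 3] = {-1, 0, 1} → 3 states.
Total: 6.

6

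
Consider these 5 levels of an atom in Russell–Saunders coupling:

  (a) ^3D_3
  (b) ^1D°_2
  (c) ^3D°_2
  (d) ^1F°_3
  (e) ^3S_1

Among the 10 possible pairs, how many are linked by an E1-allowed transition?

(a)–(b): forbidden (ΔS).
(a)–(c): allowed.
(a)–(d): forbidden (ΔS).
(a)–(e): forbidden (parity, ΔL, ΔJ).
(b)–(c): forbidden (parity, ΔS).
(b)–(d): forbidden (parity).
(b)–(e): forbidden (ΔS, ΔL).
(c)–(d): forbidden (parity, ΔS).
(c)–(e): forbidden (ΔL).
(d)–(e): forbidden (ΔS, ΔL, ΔJ).
Allowed pairs: 1 of 10.

1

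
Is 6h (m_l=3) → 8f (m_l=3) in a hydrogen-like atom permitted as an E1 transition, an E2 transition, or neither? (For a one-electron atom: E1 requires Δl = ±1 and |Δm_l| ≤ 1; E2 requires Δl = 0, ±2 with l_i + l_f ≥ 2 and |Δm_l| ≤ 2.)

E2

Δl = 3 − 5 = -2; l_i + l_f = 8.
Δm_l = +0.
E1 (Δl = ±1, |Δm_l| ≤ 1): not satisfied.
E2 (Δl = 0,±2, l_i+l_f ≥ 2, |Δm_l| ≤ 2): satisfied.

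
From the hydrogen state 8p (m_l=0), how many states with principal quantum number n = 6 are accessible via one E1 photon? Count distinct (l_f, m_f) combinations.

E1 requires Δl = ±1, so l_f ∈ {0, 2}; with 0 ≤ l_f ≤ n_f−1 = 5, the allowed l_f values are {0, 2}.
For l_f = 0: m_f ∈ {m_i−1, m_i, m_i+1} ∩ [−0, 0] = {0} → 1 state.
For l_f = 2: m_f ∈ {m_i−1, m_i, m_i+1} ∩ [−2, 2] = {-1, 0, 1} → 3 states.
Total: 4.

4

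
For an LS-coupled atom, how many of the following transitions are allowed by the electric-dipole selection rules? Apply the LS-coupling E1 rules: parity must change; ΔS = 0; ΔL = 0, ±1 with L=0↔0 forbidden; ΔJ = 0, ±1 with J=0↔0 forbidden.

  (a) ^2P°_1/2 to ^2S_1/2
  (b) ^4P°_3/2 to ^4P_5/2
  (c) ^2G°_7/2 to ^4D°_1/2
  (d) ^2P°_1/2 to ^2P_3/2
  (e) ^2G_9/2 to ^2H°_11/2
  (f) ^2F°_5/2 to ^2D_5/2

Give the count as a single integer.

(a) allowed
(b) allowed
(c) forbidden (parity, ΔS, ΔL, ΔJ fail)
(d) allowed
(e) allowed
(f) allowed
Total allowed: 5 of 6.

5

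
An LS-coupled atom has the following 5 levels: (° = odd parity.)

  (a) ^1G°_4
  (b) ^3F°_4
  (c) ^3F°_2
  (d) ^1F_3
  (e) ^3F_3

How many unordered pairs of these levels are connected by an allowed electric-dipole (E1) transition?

3

(a)–(b): forbidden (parity, ΔS).
(a)–(c): forbidden (parity, ΔS, ΔJ).
(a)–(d): allowed.
(a)–(e): forbidden (ΔS).
(b)–(c): forbidden (parity, ΔJ).
(b)–(d): forbidden (ΔS).
(b)–(e): allowed.
(c)–(d): forbidden (ΔS).
(c)–(e): allowed.
(d)–(e): forbidden (parity, ΔS).
Allowed pairs: 3 of 10.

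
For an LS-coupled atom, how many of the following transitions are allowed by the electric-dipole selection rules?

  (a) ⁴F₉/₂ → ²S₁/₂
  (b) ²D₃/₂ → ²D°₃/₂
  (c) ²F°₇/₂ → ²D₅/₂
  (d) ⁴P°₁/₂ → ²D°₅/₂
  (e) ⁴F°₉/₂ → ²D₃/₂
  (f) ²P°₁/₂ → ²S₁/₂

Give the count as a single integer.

(a) forbidden (parity, ΔS, ΔL, ΔJ fail)
(b) allowed
(c) allowed
(d) forbidden (parity, ΔS, ΔJ fail)
(e) forbidden (ΔS, ΔJ fail)
(f) allowed
Total allowed: 3 of 6.

3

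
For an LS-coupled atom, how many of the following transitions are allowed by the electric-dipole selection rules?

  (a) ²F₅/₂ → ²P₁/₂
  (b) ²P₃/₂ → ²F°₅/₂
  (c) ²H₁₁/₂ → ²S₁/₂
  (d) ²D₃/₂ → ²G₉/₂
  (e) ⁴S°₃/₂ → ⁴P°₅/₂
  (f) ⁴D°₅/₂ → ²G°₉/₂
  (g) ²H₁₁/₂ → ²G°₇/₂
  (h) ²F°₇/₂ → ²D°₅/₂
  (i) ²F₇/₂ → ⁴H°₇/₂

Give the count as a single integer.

0

(a) forbidden (parity, ΔL, ΔJ fail)
(b) forbidden (ΔL fails)
(c) forbidden (parity, ΔL, ΔJ fail)
(d) forbidden (parity, ΔL, ΔJ fail)
(e) forbidden (parity fails)
(f) forbidden (parity, ΔS, ΔL, ΔJ fail)
(g) forbidden (ΔJ fails)
(h) forbidden (parity fails)
(i) forbidden (ΔS, ΔL fail)
Total allowed: 0 of 9.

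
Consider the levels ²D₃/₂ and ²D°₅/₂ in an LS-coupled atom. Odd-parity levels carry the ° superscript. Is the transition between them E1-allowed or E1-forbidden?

Initial level: S=1/2, L=2, J=3/2, parity even. Final level: S=1/2, L=2, J=5/2, parity odd.
Parity must change: even → odd — satisfied.
ΔS = 0: S: 1/2 → 1/2 — satisfied.
ΔL = 0, ±1 (not L=0↔0): L: 2 → 2, ΔL = +0 — satisfied.
ΔJ = 0, ±1 (not J=0↔0): J: 3/2 → 5/2, ΔJ = +1 — satisfied.
All four E1 rules are satisfied.

allowed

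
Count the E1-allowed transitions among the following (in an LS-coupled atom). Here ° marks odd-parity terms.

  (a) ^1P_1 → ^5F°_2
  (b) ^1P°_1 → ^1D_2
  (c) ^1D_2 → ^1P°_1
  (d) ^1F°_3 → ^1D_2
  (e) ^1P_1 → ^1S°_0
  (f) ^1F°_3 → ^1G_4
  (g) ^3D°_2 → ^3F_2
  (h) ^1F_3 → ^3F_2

6

(a) forbidden (ΔS, ΔL fail)
(b) allowed
(c) allowed
(d) allowed
(e) allowed
(f) allowed
(g) allowed
(h) forbidden (parity, ΔS fail)
Total allowed: 6 of 8.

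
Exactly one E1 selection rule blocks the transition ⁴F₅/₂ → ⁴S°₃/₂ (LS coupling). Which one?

Initial level: S=3/2, L=3, J=5/2, parity even. Final level: S=3/2, L=0, J=3/2, parity odd.
Parity must change: even → odd — ok.
ΔL = 0, ±1 (not L=0↔0): L: 3 → 0, ΔL = -3 — fails.
ΔS = 0: S: 3/2 → 3/2 — ok.
ΔJ = 0, ±1 (not J=0↔0): J: 5/2 → 3/2, ΔJ = -1 — ok.

the ΔL = 0, ±1 rule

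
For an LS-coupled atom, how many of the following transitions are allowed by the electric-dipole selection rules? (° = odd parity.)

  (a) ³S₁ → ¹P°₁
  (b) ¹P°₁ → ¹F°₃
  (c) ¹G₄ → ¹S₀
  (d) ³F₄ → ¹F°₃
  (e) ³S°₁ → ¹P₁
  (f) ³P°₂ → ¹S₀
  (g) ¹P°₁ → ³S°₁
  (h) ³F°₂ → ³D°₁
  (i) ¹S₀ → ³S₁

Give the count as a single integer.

(a) forbidden (ΔS fails)
(b) forbidden (parity, ΔL, ΔJ fail)
(c) forbidden (parity, ΔL, ΔJ fail)
(d) forbidden (ΔS fails)
(e) forbidden (ΔS fails)
(f) forbidden (ΔS, ΔJ fail)
(g) forbidden (parity, ΔS fail)
(h) forbidden (parity fails)
(i) forbidden (parity, ΔS, ΔL fail)
Total allowed: 0 of 9.

0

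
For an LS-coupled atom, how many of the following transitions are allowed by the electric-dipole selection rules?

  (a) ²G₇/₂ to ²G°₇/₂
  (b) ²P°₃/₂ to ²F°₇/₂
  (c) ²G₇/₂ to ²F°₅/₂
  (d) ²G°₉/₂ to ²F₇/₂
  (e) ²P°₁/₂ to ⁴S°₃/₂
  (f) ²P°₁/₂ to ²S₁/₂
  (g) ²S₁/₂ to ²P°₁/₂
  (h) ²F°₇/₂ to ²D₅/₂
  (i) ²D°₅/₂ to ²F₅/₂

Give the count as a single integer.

7

(a) allowed
(b) forbidden (parity, ΔL, ΔJ fail)
(c) allowed
(d) allowed
(e) forbidden (parity, ΔS fail)
(f) allowed
(g) allowed
(h) allowed
(i) allowed
Total allowed: 7 of 9.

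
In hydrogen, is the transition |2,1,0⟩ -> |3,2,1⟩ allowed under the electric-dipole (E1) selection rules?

Δl = 2 − 1 = +1; the E1 rule Δl = ±1 is satisfied.
Δm_l = 1 − (0) = +1. E1 requires Δm_l = 0, ±1: satisfied.
All E1 selection rules are satisfied.

allowed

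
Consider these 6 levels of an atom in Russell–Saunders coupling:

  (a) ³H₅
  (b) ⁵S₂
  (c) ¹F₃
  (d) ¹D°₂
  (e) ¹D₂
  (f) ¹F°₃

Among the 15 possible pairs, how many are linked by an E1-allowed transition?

(a)–(b): forbidden (parity, ΔS, ΔL, ΔJ).
(a)–(c): forbidden (parity, ΔS, ΔL, ΔJ).
(a)–(d): forbidden (ΔS, ΔL, ΔJ).
(a)–(e): forbidden (parity, ΔS, ΔL, ΔJ).
(a)–(f): forbidden (ΔS, ΔL, ΔJ).
(b)–(c): forbidden (parity, ΔS, ΔL).
(b)–(d): forbidden (ΔS, ΔL).
(b)–(e): forbidden (parity, ΔS, ΔL).
(b)–(f): forbidden (ΔS, ΔL).
(c)–(d): allowed.
(c)–(e): forbidden (parity).
(c)–(f): allowed.
(d)–(e): allowed.
(d)–(f): forbidden (parity).
(e)–(f): allowed.
Allowed pairs: 4 of 15.

4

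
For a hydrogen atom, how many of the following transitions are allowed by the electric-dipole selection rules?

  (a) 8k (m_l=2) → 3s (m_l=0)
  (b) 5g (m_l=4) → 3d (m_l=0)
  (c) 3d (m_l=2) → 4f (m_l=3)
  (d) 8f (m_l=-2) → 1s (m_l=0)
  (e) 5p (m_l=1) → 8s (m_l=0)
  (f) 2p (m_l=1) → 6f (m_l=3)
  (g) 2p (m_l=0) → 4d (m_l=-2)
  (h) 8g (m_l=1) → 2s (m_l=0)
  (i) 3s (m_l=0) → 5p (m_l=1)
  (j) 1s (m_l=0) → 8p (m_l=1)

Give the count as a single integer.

4

(a) forbidden — Δl = -7 (E1 requires Δl = ±1); Δm_l = -2 (E1 requires Δm_l = 0, ±1)
(b) forbidden — Δl = -2 (E1 requires Δl = ±1); Δm_l = -4 (E1 requires Δm_l = 0, ±1)
(c) allowed
(d) forbidden — Δl = -3 (E1 requires Δl = ±1); Δm_l = +2 (E1 requires Δm_l = 0, ±1)
(e) allowed
(f) forbidden — Δl = +2 (E1 requires Δl = ±1); Δm_l = +2 (E1 requires Δm_l = 0, ±1)
(g) forbidden — Δm_l = -2 (E1 requires Δm_l = 0, ±1)
(h) forbidden — Δl = -4 (E1 requires Δl = ±1)
(i) allowed
(j) allowed
Total allowed: 4 of 10.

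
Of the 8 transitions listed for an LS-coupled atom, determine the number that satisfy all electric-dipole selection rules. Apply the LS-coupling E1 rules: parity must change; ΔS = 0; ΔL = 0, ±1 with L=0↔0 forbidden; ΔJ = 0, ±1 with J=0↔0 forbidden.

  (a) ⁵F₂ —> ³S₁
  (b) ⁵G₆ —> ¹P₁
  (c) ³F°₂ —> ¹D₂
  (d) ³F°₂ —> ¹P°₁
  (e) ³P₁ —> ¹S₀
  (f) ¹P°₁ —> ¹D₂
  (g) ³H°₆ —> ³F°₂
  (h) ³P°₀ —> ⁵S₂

1

(a) forbidden (parity, ΔS, ΔL fail)
(b) forbidden (parity, ΔS, ΔL, ΔJ fail)
(c) forbidden (ΔS fails)
(d) forbidden (parity, ΔS, ΔL fail)
(e) forbidden (parity, ΔS fail)
(f) allowed
(g) forbidden (parity, ΔL, ΔJ fail)
(h) forbidden (ΔS, ΔJ fail)
Total allowed: 1 of 8.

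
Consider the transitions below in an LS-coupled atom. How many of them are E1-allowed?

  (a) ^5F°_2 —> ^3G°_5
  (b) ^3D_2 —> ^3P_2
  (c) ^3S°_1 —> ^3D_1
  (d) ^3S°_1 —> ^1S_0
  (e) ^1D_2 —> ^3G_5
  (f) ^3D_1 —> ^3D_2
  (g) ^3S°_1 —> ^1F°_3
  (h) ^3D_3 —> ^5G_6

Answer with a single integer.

(a) forbidden (parity, ΔS, ΔJ fail)
(b) forbidden (parity fails)
(c) forbidden (ΔL fails)
(d) forbidden (ΔS, ΔL fail)
(e) forbidden (parity, ΔS, ΔL, ΔJ fail)
(f) forbidden (parity fails)
(g) forbidden (parity, ΔS, ΔL, ΔJ fail)
(h) forbidden (parity, ΔS, ΔL, ΔJ fail)
Total allowed: 0 of 8.

0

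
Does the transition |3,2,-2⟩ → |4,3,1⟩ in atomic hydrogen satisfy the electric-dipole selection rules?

Δl = 3 − 2 = +1; the E1 rule Δl = ±1 is passes.
m_l: -2 → 1 (Δm_l = +3). |Δm_l| ≤ 1 fails.
The transition is electric-dipole forbidden.

forbidden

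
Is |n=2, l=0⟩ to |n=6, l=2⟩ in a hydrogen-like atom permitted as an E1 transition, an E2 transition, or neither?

E2

Δl = 2 − 0 = +2; l_i + l_f = 2.
E1 (Δl = ±1): not satisfied.
E2 (Δl = 0,±2, l_i+l_f ≥ 2): satisfied.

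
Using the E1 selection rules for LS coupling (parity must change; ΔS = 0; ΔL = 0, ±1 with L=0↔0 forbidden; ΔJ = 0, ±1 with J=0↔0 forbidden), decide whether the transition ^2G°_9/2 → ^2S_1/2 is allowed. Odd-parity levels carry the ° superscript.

forbidden

Parity must change: odd → even — ✓.
ΔS = 0: S: 1/2 → 1/2 — ✓.
ΔJ = 0, ±1 (not J=0↔0): J: 9/2 → 1/2, ΔJ = -4 — ✗.
ΔL = 0, ±1 (not L=0↔0): L: 4 → 0, ΔL = -4 — ✗.
Rule(s) violated: ΔL, ΔJ.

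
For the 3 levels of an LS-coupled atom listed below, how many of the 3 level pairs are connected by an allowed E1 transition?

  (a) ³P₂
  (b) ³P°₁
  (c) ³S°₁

2

(a)–(b): allowed.
(a)–(c): allowed.
(b)–(c): forbidden (parity).
Allowed pairs: 2 of 3.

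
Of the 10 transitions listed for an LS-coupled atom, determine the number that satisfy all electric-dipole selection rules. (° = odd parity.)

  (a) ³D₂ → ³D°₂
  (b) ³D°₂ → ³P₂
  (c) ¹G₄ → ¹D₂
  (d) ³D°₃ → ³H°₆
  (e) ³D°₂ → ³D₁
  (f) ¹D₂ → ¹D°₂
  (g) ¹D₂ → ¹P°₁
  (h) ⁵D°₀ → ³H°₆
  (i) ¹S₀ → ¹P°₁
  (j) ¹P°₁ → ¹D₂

7

(a) allowed
(b) allowed
(c) forbidden (parity, ΔL, ΔJ fail)
(d) forbidden (parity, ΔL, ΔJ fail)
(e) allowed
(f) allowed
(g) allowed
(h) forbidden (parity, ΔS, ΔL, ΔJ fail)
(i) allowed
(j) allowed
Total allowed: 7 of 10.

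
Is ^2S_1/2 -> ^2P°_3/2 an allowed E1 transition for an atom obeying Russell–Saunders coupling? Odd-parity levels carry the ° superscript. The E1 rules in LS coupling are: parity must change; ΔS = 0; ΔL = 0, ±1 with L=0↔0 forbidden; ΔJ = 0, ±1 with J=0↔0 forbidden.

Initial level: S=1/2, L=0, J=1/2, parity even. Final level: S=1/2, L=1, J=3/2, parity odd.
ΔJ = 0, ±1 (not J=0↔0): J: 1/2 → 3/2, ΔJ = +1 — ok.
Parity must change: even → odd — ok.
ΔS = 0: S: 1/2 → 1/2 — ok.
ΔL = 0, ±1 (not L=0↔0): L: 0 → 1, ΔL = +1 — ok.
All four E1 rules are satisfied.

allowed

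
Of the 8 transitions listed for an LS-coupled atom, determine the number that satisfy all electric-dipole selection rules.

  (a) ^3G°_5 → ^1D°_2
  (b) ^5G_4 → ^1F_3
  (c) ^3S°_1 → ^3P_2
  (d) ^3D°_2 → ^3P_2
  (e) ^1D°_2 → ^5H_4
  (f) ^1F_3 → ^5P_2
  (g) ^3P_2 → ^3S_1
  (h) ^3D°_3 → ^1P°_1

2

(a) forbidden (parity, ΔS, ΔL, ΔJ fail)
(b) forbidden (parity, ΔS fail)
(c) allowed
(d) allowed
(e) forbidden (ΔS, ΔL, ΔJ fail)
(f) forbidden (parity, ΔS, ΔL fail)
(g) forbidden (parity fails)
(h) forbidden (parity, ΔS, ΔJ fail)
Total allowed: 2 of 8.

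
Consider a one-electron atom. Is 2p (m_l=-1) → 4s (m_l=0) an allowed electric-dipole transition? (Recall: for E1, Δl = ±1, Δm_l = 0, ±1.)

allowed

Δl = 0 − 1 = -1; the E1 rule Δl = ±1 is ✓.
Δm_l = 0 − (-1) = +1. E1 requires Δm_l = 0, ±1: ✓.
All E1 selection rules are satisfied.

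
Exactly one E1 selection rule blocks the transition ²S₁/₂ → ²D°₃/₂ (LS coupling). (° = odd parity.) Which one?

the ΔL = 0, ±1 rule

Reading off the term symbols: S 1/2→1/2, L 0→2, J 1/2→3/2, parity even→odd.
Parity must change: even → odd — satisfied.
ΔS = 0: S: 1/2 → 1/2 — satisfied.
ΔL = 0, ±1 (not L=0↔0): L: 0 → 2, ΔL = +2 — violated.
ΔJ = 0, ±1 (not J=0↔0): J: 1/2 → 3/2, ΔJ = +1 — satisfied.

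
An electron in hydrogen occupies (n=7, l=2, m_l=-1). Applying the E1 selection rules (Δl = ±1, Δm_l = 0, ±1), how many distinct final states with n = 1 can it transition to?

0

E1 requires l_f ∈ {1, 3}, but neither lies in [0, 0], so no final state is reachable.
Total: 0.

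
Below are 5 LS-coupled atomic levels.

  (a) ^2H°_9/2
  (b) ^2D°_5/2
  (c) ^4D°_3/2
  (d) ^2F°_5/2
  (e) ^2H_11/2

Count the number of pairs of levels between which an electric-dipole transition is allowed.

(a)–(b): forbidden (parity, ΔL, ΔJ).
(a)–(c): forbidden (parity, ΔS, ΔL, ΔJ).
(a)–(d): forbidden (parity, ΔL, ΔJ).
(a)–(e): allowed.
(b)–(c): forbidden (parity, ΔS).
(b)–(d): forbidden (parity).
(b)–(e): forbidden (ΔL, ΔJ).
(c)–(d): forbidden (parity, ΔS).
(c)–(e): forbidden (ΔS, ΔL, ΔJ).
(d)–(e): forbidden (ΔL, ΔJ).
Allowed pairs: 1 of 10.

1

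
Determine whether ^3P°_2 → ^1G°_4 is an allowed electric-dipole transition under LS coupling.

forbidden

Parity must change: odd → odd — fails.
ΔS = 0: S: 1 → 0 — fails.
ΔL = 0, ±1 (not L=0↔0): L: 1 → 4, ΔL = +3 — fails.
ΔJ = 0, ±1 (not J=0↔0): J: 2 → 4, ΔJ = +2 — fails.
Rule(s) violated: parity, ΔS, ΔL, ΔJ.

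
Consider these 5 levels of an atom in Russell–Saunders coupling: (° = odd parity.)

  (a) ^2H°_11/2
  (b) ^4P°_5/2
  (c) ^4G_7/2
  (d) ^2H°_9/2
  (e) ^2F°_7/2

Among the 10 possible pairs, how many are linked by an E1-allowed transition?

(a)–(b): forbidden (parity, ΔS, ΔL, ΔJ).
(a)–(c): forbidden (ΔS, ΔJ).
(a)–(d): forbidden (parity).
(a)–(e): forbidden (parity, ΔL, ΔJ).
(b)–(c): forbidden (ΔL).
(b)–(d): forbidden (parity, ΔS, ΔL, ΔJ).
(b)–(e): forbidden (parity, ΔS, ΔL).
(c)–(d): forbidden (ΔS).
(c)–(e): forbidden (ΔS).
(d)–(e): forbidden (parity, ΔL).
Allowed pairs: 0 of 10.

0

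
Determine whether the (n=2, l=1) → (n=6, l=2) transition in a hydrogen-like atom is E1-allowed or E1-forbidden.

allowed

Δl = 2 − 1 = +1; the E1 rule Δl = ±1 is ok.
All E1 selection rules are satisfied.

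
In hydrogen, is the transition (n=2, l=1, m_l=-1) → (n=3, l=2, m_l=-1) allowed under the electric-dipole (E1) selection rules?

Initial l = 1, final l = 2, so Δl = +1. E1 requires Δl = ±1: ✓.
Δm_l = -1 − (-1) = +0. E1 requires Δm_l = 0, ±1: ✓.
All E1 selection rules are satisfied.

allowed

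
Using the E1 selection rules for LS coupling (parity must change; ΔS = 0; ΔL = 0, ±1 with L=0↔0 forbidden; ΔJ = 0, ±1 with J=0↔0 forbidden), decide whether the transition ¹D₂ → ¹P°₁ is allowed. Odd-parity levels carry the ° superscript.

Reading off the term symbols: S 0→0, L 2→1, J 2→1, parity even→odd.
Parity must change: even → odd — passes.
ΔS = 0: S: 0 → 0 — passes.
ΔL = 0, ±1 (not L=0↔0): L: 2 → 1, ΔL = -1 — passes.
ΔJ = 0, ±1 (not J=0↔0): J: 2 → 1, ΔJ = -1 — passes.
All four E1 rules are satisfied.

allowed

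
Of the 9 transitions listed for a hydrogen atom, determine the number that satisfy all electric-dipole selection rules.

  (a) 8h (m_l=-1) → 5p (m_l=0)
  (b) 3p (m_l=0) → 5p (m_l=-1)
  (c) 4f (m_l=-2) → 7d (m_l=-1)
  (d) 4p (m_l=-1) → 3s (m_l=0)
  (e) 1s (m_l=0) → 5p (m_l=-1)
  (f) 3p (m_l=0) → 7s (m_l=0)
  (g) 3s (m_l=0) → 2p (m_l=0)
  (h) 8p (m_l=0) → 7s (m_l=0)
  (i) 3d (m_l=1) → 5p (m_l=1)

7

(a) forbidden — Δl = -4 (E1 requires Δl = ±1)
(b) forbidden — Δl = +0 (E1 requires Δl = ±1)
(c) allowed
(d) allowed
(e) allowed
(f) allowed
(g) allowed
(h) allowed
(i) allowed
Total allowed: 7 of 9.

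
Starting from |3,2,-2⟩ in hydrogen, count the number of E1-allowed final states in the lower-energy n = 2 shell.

1

E1 requires Δl = ±1, so l_f ∈ {1, 3}; with 0 ≤ l_f ≤ n_f−1 = 1, the allowed l_f values are {1}.
For l_f = 1: m_f ∈ {m_i−1, m_i, m_i+1} ∩ [−1, 1] = {-1} → 1 state.
Total: 1.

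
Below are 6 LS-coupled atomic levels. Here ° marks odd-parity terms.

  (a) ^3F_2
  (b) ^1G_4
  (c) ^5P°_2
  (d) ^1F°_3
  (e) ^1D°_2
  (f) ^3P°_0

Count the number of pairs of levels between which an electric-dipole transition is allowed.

(a)–(b): forbidden (parity, ΔS, ΔJ).
(a)–(c): forbidden (ΔS, ΔL).
(a)–(d): forbidden (ΔS).
(a)–(e): forbidden (ΔS).
(a)–(f): forbidden (ΔL, ΔJ).
(b)–(c): forbidden (ΔS, ΔL, ΔJ).
(b)–(d): allowed.
(b)–(e): forbidden (ΔL, ΔJ).
(b)–(f): forbidden (ΔS, ΔL, ΔJ).
(c)–(d): forbidden (parity, ΔS, ΔL).
(c)–(e): forbidden (parity, ΔS).
(c)–(f): forbidden (parity, ΔS, ΔJ).
(d)–(e): forbidden (parity).
(d)–(f): forbidden (parity, ΔS, ΔL, ΔJ).
(e)–(f): forbidden (parity, ΔS, ΔJ).
Allowed pairs: 1 of 15.

1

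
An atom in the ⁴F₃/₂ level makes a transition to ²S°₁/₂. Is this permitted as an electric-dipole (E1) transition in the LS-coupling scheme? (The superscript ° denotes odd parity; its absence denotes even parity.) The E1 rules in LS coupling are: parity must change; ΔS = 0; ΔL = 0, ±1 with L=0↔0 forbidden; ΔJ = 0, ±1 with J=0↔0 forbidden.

forbidden

Parity must change: even → odd — ok.
ΔS = 0: S: 3/2 → 1/2 — fails.
ΔL = 0, ±1 (not L=0↔0): L: 3 → 0, ΔL = -3 — fails.
ΔJ = 0, ±1 (not J=0↔0): J: 3/2 → 1/2, ΔJ = -1 — ok.
Rule(s) violated: ΔS, ΔL.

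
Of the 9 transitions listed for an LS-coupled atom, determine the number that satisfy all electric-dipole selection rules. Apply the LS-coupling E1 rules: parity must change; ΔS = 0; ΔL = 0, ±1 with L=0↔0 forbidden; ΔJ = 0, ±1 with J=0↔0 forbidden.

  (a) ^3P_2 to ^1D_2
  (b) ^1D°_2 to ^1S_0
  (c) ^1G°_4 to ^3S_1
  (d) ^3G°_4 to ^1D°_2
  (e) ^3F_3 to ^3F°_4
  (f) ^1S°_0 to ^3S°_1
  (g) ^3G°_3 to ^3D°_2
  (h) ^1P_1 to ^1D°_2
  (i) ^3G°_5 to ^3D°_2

2

(a) forbidden (parity, ΔS fail)
(b) forbidden (ΔL, ΔJ fail)
(c) forbidden (ΔS, ΔL, ΔJ fail)
(d) forbidden (parity, ΔS, ΔL, ΔJ fail)
(e) allowed
(f) forbidden (parity, ΔS, ΔL fail)
(g) forbidden (parity, ΔL fail)
(h) allowed
(i) forbidden (parity, ΔL, ΔJ fail)
Total allowed: 2 of 9.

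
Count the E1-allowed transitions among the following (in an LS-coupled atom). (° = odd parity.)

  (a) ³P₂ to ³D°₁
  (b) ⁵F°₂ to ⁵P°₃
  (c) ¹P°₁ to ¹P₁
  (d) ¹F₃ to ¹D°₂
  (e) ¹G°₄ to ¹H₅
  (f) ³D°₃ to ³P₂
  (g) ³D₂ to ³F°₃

6

(a) allowed
(b) forbidden (parity, ΔL fail)
(c) allowed
(d) allowed
(e) allowed
(f) allowed
(g) allowed
Total allowed: 6 of 7.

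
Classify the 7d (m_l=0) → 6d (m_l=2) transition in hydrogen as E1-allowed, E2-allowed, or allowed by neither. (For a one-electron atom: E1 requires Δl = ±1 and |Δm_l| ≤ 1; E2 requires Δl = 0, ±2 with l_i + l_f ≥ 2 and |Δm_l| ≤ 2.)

Δl = 2 − 2 = +0; l_i + l_f = 4.
Δm_l = +2.
E1 (Δl = ±1, |Δm_l| ≤ 1): not satisfied.
E2 (Δl = 0,±2, l_i+l_f ≥ 2, |Δm_l| ≤ 2): satisfied.

E2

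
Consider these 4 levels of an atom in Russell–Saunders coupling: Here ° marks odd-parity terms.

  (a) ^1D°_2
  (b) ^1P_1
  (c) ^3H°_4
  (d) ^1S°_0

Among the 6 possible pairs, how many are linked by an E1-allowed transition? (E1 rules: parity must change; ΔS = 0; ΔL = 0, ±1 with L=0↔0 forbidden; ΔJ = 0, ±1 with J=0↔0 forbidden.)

(a)–(b): allowed.
(a)–(c): forbidden (parity, ΔS, ΔL, ΔJ).
(a)–(d): forbidden (parity, ΔL, ΔJ).
(b)–(c): forbidden (ΔS, ΔL, ΔJ).
(b)–(d): allowed.
(c)–(d): forbidden (parity, ΔS, ΔL, ΔJ).
Allowed pairs: 2 of 6.

2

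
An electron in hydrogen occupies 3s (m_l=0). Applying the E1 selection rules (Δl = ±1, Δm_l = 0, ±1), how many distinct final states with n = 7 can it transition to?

E1 requires Δl = ±1, so l_f ∈ {-1, 1}; with 0 ≤ l_f ≤ n_f−1 = 6, the allowed l_f values are {1}.
For l_f = 1: m_f ∈ {m_i−1, m_i, m_i+1} ∩ [−1, 1] = {-1, 0, 1} → 3 states.
Total: 3.

3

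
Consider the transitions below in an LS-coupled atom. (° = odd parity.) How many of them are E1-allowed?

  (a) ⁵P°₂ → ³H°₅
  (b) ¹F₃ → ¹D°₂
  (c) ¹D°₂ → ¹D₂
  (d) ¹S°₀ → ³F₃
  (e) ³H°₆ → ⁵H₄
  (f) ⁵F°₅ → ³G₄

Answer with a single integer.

2

(a) forbidden (parity, ΔS, ΔL, ΔJ fail)
(b) allowed
(c) allowed
(d) forbidden (ΔS, ΔL, ΔJ fail)
(e) forbidden (ΔS, ΔJ fail)
(f) forbidden (ΔS fails)
Total allowed: 2 of 6.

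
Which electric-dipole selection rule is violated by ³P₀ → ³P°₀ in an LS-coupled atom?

ΔL = 0, ±1 (not L=0↔0): L: 1 → 1, ΔL = +0 — ✓.
ΔS = 0: S: 1 → 1 — ✓.
Parity must change: even → odd — ✓.
ΔJ = 0, ±1 (not J=0↔0): J: 0 → 0, ΔJ = +0 — ✗.

the J=0 ↔ J=0 exclusion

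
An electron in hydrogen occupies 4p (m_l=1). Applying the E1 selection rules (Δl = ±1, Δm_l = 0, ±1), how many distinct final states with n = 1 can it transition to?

1

E1 requires Δl = ±1, so l_f ∈ {0, 2}; with 0 ≤ l_f ≤ n_f−1 = 0, the allowed l_f values are {0}.
For l_f = 0: m_f ∈ {m_i−1, m_i, m_i+1} ∩ [−0, 0] = {0} → 1 state.
Total: 1.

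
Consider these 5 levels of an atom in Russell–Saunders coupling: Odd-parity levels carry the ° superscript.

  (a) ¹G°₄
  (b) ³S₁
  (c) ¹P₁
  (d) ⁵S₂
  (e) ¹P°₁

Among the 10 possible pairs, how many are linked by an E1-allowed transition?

(a)–(b): forbidden (ΔS, ΔL, ΔJ).
(a)–(c): forbidden (ΔL, ΔJ).
(a)–(d): forbidden (ΔS, ΔL, ΔJ).
(a)–(e): forbidden (parity, ΔL, ΔJ).
(b)–(c): forbidden (parity, ΔS).
(b)–(d): forbidden (parity, ΔS, ΔL).
(b)–(e): forbidden (ΔS).
(c)–(d): forbidden (parity, ΔS).
(c)–(e): allowed.
(d)–(e): forbidden (ΔS).
Allowed pairs: 1 of 10.

1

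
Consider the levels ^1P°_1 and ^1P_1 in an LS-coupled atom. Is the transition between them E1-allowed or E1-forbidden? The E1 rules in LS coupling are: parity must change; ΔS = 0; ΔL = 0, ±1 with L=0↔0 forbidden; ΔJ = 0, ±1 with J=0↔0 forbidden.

Parity must change: odd → even — passes.
ΔS = 0: S: 0 → 0 — passes.
ΔL = 0, ±1 (not L=0↔0): L: 1 → 1, ΔL = +0 — passes.
ΔJ = 0, ±1 (not J=0↔0): J: 1 → 1, ΔJ = +0 — passes.
All four E1 rules are satisfied.

allowed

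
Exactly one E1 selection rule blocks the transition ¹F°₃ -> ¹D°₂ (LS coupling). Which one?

parity

Parity must change: odd → odd — violated.
ΔS = 0: S: 0 → 0 — satisfied.
ΔL = 0, ±1 (not L=0↔0): L: 3 → 2, ΔL = -1 — satisfied.
ΔJ = 0, ±1 (not J=0↔0): J: 3 → 2, ΔJ = -1 — satisfied.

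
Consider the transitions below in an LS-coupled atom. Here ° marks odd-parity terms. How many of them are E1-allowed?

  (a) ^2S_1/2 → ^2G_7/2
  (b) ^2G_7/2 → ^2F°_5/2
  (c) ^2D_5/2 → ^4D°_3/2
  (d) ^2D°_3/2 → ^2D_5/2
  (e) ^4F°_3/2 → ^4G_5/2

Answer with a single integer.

(a) forbidden (parity, ΔL, ΔJ fail)
(b) allowed
(c) forbidden (ΔS fails)
(d) allowed
(e) allowed
Total allowed: 3 of 5.

3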